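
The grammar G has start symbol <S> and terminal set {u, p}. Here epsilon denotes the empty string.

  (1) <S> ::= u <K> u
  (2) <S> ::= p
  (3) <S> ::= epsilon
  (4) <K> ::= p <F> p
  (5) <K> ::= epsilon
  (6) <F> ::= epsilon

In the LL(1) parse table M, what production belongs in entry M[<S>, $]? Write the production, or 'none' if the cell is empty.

<S> ::= epsilon

FIRST(<S>): from <S>::=u <K> u we get {u}; from <S>::=p we get {p}; from <S>::=epsilon we get {epsilon}. So FIRST(<S>) = {epsilon, p, u}.
FIRST(<K>): from <K>::=p <F> p we get {p}; from <K>::=epsilon we get {epsilon}. So FIRST(<K>) = {epsilon, p}.
FIRST(<F>): from <F>::=epsilon we get {epsilon}. So FIRST(<F>) = {epsilon}.
FOLLOW(<S>) includes $ since <S> is the start symbol.
FOLLOW(<S>): <S> appears on no right-hand side. Thus FOLLOW(<S>) = {$}.
For <S> ::= u <K> u: FIRST(u <K> u) = {u}, so it goes in M[<S>, t] for t ∈ {u}.
For <S> ::= p: FIRST(p) = {p}, so it goes in M[<S>, t] for t ∈ {p}.
For <S> ::= epsilon: FIRST(epsilon) = {epsilon}, so it goes in M[<S>, t] for t ∈ {}; since epsilon ∈ FIRST, also for every t ∈ FOLLOW(<S>) = {$}.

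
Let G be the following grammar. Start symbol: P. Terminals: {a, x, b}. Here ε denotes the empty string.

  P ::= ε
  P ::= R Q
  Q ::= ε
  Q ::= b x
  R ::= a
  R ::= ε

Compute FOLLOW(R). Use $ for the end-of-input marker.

FIRST(Q): from Q::=ε we get {ε}; from Q::=b x we get {b}. So FIRST(Q) = {ε, b}.
FIRST(R): from R::=a we get {a}; from R::=ε we get {ε}. So FIRST(R) = {ε, a}.
FIRST(P): from P::=ε we get {ε}; from P::=R Q we get {ε, a, b}. So FIRST(P) = {ε, a, b}.
FOLLOW(P) includes $ since P is the start symbol.
FOLLOW(P): P appears on no right-hand side. Thus FOLLOW(P) = {$}.
FOLLOW(Q): in P::=R Q, the suffix after Q is empty, so FOLLOW(Q) ⊇ FOLLOW(P) = {$}. Thus FOLLOW(Q) = {$}.
FOLLOW(R): in P::=R Q, R is followed by Q with FIRST {ε, b}; in P::=R Q, the suffix after R is nullable, so FOLLOW(R) ⊇ FOLLOW(P) = {$}. Thus FOLLOW(R) = {$, b}.

{$, b}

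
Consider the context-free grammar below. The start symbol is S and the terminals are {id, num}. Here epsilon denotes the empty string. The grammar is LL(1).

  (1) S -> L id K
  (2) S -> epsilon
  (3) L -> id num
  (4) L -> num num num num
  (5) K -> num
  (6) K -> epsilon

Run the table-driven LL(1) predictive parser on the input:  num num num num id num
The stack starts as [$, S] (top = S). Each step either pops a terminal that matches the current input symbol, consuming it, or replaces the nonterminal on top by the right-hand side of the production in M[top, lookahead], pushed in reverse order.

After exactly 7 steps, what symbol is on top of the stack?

K

     Stack                   Input                     Action
  1  $ S                     num num num num id num $  expand S -> L id K
  2  $ K id L                num num num num id num $  expand L -> num num num num
  3  $ K id num num num num  num num num num id num $  match num
  4  $ K id num num num      num num num id num $      match num
  5  $ K id num num          num num id num $          match num
  6  $ K id num              num id num $              match num
  7  $ K id                  id num $                  match id
Stack after step 7: $ K (top = K).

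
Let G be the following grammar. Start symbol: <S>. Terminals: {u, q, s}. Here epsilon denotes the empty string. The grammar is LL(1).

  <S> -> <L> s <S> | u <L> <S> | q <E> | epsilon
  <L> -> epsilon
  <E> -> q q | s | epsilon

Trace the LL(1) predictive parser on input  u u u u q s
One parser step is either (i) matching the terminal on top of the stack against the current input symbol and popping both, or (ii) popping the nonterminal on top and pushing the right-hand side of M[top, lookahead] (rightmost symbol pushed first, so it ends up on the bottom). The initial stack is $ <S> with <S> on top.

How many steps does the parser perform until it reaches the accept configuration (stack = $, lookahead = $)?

16

      Stack        Input          Action
   1  $ <S>        u u u u q s $  expand <S> -> u <L> <S>
   2  $ <S> <L> u  u u u u q s $  match u
   3  $ <S> <L>    u u u q s $    expand <L> -> epsilon
   4  $ <S>        u u u q s $    expand <S> -> u <L> <S>
   5  $ <S> <L> u  u u u q s $    match u
   6  $ <S> <L>    u u q s $      expand <L> -> epsilon
   7  $ <S>        u u q s $      expand <S> -> u <L> <S>
   8  $ <S> <L> u  u u q s $      match u
   9  $ <S> <L>    u q s $        expand <L> -> epsilon
  10  $ <S>        u q s $        expand <S> -> u <L> <S>
  11  $ <S> <L> u  u q s $        match u
  12  $ <S> <L>    q s $          expand <L> -> epsilon
  13  $ <S>        q s $          expand <S> -> q <E>
  14  $ <E> q      q s $          match q
  15  $ <E>        s $            expand <E> -> s
  16  $ s          s $            match s
Accept reached after 16 steps.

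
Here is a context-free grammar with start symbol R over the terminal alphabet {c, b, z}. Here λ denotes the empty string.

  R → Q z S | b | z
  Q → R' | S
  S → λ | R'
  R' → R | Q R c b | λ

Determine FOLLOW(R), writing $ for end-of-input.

{$, b, c, z}

FIRST(R) = {b, z}  (via Q z S)
FIRST(Q) = {λ, b, z}  (via R', S)
FIRST(R') = {λ, b, z}  (via R, Q R c b)
FIRST(S) = {λ, b, z}  (via R')
FOLLOW(R) includes $ since R is the start symbol.
FOLLOW(Q): in R→Q z S, Q is followed by z S with FIRST {z}; in R'→Q R c b, Q is followed by R c b with FIRST {b, z}. Thus FOLLOW(Q) = {b, z}.
FOLLOW(R): in R'→R, the suffix after R is empty, so FOLLOW(R) ⊇ FOLLOW(R') = {$, b, c, z}; in R'→Q R c b, R is followed by c b with FIRST {c}. Thus FOLLOW(R) = {$, b, c, z}.
FOLLOW(S): in R→Q z S, the suffix after S is empty, so FOLLOW(S) ⊇ FOLLOW(R) = {$, b, c, z}; in Q→S, the suffix after S is empty, so FOLLOW(S) ⊇ FOLLOW(Q) = {b, z}. Thus FOLLOW(S) = {$, b, c, z}.
FOLLOW(R'): in Q→R', the suffix after R' is empty, so FOLLOW(R') ⊇ FOLLOW(Q) = {b, z}; in S→R', the suffix after R' is empty, so FOLLOW(R') ⊇ FOLLOW(S) = {$, b, c, z}. Thus FOLLOW(R') = {$, b, c, z}.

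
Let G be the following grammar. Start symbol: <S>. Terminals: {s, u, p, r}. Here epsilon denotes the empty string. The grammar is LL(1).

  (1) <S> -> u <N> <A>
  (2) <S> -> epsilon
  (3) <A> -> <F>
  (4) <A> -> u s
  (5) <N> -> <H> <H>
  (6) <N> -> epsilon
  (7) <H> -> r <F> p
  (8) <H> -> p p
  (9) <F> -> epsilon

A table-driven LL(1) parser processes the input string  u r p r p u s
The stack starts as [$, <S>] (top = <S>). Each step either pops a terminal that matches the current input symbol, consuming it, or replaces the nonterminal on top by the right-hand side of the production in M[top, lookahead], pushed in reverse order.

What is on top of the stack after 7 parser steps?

step 1: stack=$ <S>  input=u r p r p u s $  — expand <S> -> u <N> <A>
step 2: stack=$ <A> <N> u  input=u r p r p u s $  — match u
step 3: stack=$ <A> <N>  input=r p r p u s $  — expand <N> -> <H> <H>
step 4: stack=$ <A> <H> <H>  input=r p r p u s $  — expand <H> -> r <F> p
step 5: stack=$ <A> <H> p <F> r  input=r p r p u s $  — match r
step 6: stack=$ <A> <H> p <F>  input=p r p u s $  — expand <F> -> epsilon
step 7: stack=$ <A> <H> p  input=p r p u s $  — match p
Stack after step 7: $ <A> <H> (top = <H>).

<H>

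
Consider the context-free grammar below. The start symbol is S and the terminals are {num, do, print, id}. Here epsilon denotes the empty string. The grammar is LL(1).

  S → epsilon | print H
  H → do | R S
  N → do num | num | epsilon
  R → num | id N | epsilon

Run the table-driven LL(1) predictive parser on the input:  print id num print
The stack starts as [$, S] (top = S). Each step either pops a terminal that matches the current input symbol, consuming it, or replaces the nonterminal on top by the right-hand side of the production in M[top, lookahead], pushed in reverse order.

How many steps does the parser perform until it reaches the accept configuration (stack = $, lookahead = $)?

step 1: stack=$ S  input=print id num print $  — expand S → print H
step 2: stack=$ H print  input=print id num print $  — match print
step 3: stack=$ H  input=id num print $  — expand H → R S
step 4: stack=$ S R  input=id num print $  — expand R → id N
step 5: stack=$ S N id  input=id num print $  — match id
step 6: stack=$ S N  input=num print $  — expand N → num
step 7: stack=$ S num  input=num print $  — match num
step 8: stack=$ S  input=print $  — expand S → print H
step 9: stack=$ H print  input=print $  — match print
step 10: stack=$ H  input=$  — expand H → R S
step 11: stack=$ S R  input=$  — expand R → epsilon
step 12: stack=$ S  input=$  — expand S → epsilon
Accept reached after 12 steps.

12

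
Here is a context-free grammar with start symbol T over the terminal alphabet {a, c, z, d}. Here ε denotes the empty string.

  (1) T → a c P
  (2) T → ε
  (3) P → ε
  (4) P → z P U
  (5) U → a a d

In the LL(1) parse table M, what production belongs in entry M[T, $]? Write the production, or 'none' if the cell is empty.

FIRST(T): from T→a c P we get {a}; from T→ε we get {ε}. So FIRST(T) = {ε, a}.
FIRST(P): from P→ε we get {ε}; from P→z P U we get {z}. So FIRST(P) = {ε, z}.
FIRST(U): from U→a a d we get {a}. So FIRST(U) = {a}.
FOLLOW(T) includes $ since T is the start symbol.
FOLLOW(T): T appears on no right-hand side. Thus FOLLOW(T) = {$}.
For T → a c P: FIRST(a c P) = {a}, so it goes in M[T, t] for t ∈ {a}.
For T → ε: FIRST(ε) = {ε}, so it goes in M[T, t] for t ∈ {}; since ε ∈ FIRST, also for every t ∈ FOLLOW(T) = {$}.

T → ε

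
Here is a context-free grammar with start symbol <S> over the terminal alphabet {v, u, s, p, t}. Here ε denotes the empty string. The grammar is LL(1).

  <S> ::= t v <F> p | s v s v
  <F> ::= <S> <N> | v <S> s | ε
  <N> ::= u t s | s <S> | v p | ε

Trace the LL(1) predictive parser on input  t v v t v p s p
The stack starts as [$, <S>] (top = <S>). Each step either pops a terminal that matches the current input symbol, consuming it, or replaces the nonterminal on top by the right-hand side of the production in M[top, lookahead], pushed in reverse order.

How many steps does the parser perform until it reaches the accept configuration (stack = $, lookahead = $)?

12

      Stack            Input              Action
   1  $ <S>            t v v t v p s p $  expand <S> ::= t v <F> p
   2  $ p <F> v t      t v v t v p s p $  match t
   3  $ p <F> v        v v t v p s p $    match v
   4  $ p <F>          v t v p s p $      expand <F> ::= v <S> s
   5  $ p s <S> v      v t v p s p $      match v
   6  $ p s <S>        t v p s p $        expand <S> ::= t v <F> p
   7  $ p s p <F> v t  t v p s p $        match t
   8  $ p s p <F> v    v p s p $          match v
   9  $ p s p <F>      p s p $            expand <F> ::= ε
  10  $ p s p          p s p $            match p
  11  $ p s            s p $              match s
  12  $ p              p $                match p
Accept reached after 12 steps.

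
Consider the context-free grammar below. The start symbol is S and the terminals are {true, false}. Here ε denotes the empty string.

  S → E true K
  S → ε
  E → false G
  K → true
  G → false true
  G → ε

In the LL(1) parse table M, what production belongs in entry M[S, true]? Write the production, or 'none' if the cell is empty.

none

FIRST(E) = {false}
FIRST(K) = {true}
FIRST(G) = {ε, false}
FIRST(S) = {ε, false}  (via E true K)
FOLLOW(S) includes $ since S is the start symbol.
FOLLOW(S): S appears on no right-hand side. Thus FOLLOW(S) = {$}.
For S → E true K: FIRST(E true K) = {false}, so it goes in M[S, t] for t ∈ {false}.
For S → ε: FIRST(ε) = {ε}, so it goes in M[S, t] for t ∈ {}; since ε ∈ FIRST, also for every t ∈ FOLLOW(S) = {$}.
None of these place a production in M[S, true].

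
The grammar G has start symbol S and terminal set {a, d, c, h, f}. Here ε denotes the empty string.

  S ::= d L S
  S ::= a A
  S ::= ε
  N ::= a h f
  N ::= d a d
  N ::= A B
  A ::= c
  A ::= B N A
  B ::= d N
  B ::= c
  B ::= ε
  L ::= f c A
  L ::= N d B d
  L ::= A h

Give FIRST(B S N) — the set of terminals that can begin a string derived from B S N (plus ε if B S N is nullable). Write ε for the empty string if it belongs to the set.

FIRST(S): from S::=d L S we get {d}; from S::=a A we get {a}; from S::=ε we get {ε}. So FIRST(S) = {ε, a, d}.
FIRST(B): from B::=d N we get {d}; from B::=c we get {c}; from B::=ε we get {ε}. So FIRST(B) = {ε, c, d}.
FIRST(N): from N::=a h f we get {a}; from N::=d a d we get {d}; from N::=A B we get {a, c, d}. So FIRST(N) = {a, c, d}.
FIRST(A): from A::=c we get {c}; from A::=B N A we get {a, c, d}. So FIRST(A) = {a, c, d}.
FIRST(L): from L::=f c A we get {f}; from L::=N d B d we get {a, c, d}; from L::=A h we get {a, c, d}. So FIRST(L) = {a, c, d, f}.
FIRST(B S N): take FIRST of each symbol in turn, carrying on past any symbol whose FIRST contains ε; result {a, c, d}.

{a, c, d}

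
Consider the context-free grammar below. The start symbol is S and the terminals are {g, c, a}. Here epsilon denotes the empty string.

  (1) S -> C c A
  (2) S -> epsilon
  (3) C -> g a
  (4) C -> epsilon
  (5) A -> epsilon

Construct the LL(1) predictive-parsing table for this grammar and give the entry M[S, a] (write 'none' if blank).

FIRST(C): from C->g a we get {g}; from C->epsilon we get {epsilon}. So FIRST(C) = {epsilon, g}.
FIRST(A): from A->epsilon we get {epsilon}. So FIRST(A) = {epsilon}.
FIRST(S): from S->C c A we get {c, g}; from S->epsilon we get {epsilon}. So FIRST(S) = {epsilon, c, g}.
FOLLOW(S) includes $ since S is the start symbol.
FOLLOW(S): S appears on no right-hand side. Thus FOLLOW(S) = {$}.
For S -> C c A: FIRST(C c A) = {c, g}, so it goes in M[S, t] for t ∈ {c, g}.
For S -> epsilon: FIRST(epsilon) = {epsilon}, so it goes in M[S, t] for t ∈ {}; since epsilon ∈ FIRST, also for every t ∈ FOLLOW(S) = {$}.
None of these place a production in M[S, a].

none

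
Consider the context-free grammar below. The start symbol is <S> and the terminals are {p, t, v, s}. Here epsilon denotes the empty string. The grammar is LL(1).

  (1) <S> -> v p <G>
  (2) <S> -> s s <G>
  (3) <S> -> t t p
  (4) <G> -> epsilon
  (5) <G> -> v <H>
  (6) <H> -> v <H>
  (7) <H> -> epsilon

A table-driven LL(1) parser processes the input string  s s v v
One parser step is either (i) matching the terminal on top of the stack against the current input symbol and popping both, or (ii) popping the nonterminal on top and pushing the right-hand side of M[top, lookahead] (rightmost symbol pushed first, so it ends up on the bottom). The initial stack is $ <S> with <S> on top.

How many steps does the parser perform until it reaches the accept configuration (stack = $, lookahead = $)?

step 1: stack=$ <S>  input=s s v v $  — expand <S> -> s s <G>
step 2: stack=$ <G> s s  input=s s v v $  — match s
step 3: stack=$ <G> s  input=s v v $  — match s
step 4: stack=$ <G>  input=v v $  — expand <G> -> v <H>
step 5: stack=$ <H> v  input=v v $  — match v
step 6: stack=$ <H>  input=v $  — expand <H> -> v <H>
step 7: stack=$ <H> v  input=v $  — match v
step 8: stack=$ <H>  input=$  — expand <H> -> epsilon
Accept reached after 8 steps.

8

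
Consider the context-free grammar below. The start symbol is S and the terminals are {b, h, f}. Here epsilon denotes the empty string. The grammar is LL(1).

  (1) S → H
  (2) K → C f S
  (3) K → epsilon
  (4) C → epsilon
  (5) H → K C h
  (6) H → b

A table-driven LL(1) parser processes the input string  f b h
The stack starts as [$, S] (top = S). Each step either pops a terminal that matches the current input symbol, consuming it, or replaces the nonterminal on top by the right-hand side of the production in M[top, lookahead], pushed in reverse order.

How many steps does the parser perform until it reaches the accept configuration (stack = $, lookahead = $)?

step 1: stack=$ S  input=f b h $  — expand S → H
step 2: stack=$ H  input=f b h $  — expand H → K C h
step 3: stack=$ h C K  input=f b h $  — expand K → C f S
step 4: stack=$ h C S f C  input=f b h $  — expand C → epsilon
step 5: stack=$ h C S f  input=f b h $  — match f
step 6: stack=$ h C S  input=b h $  — expand S → H
step 7: stack=$ h C H  input=b h $  — expand H → b
step 8: stack=$ h C b  input=b h $  — match b
step 9: stack=$ h C  input=h $  — expand C → epsilon
step 10: stack=$ h  input=h $  — match h
Accept reached after 10 steps.

10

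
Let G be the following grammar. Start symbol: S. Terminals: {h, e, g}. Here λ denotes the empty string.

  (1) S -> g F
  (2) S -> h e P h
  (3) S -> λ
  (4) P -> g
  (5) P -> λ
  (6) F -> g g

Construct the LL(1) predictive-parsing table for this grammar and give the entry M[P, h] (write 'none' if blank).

P -> λ

FIRST(S) = {λ, g, h}
FIRST(P) = {λ, g}
FIRST(F) = {g}
FOLLOW(S) includes $ since S is the start symbol.
FOLLOW(P): in S->h e P h, P is followed by h with FIRST {h}. Thus FOLLOW(P) = {h}.
For P -> g: FIRST(g) = {g}, so it goes in M[P, t] for t ∈ {g}.
For P -> λ: FIRST(λ) = {λ}, so it goes in M[P, t] for t ∈ {}; since λ ∈ FIRST, also for every t ∈ FOLLOW(P) = {h}.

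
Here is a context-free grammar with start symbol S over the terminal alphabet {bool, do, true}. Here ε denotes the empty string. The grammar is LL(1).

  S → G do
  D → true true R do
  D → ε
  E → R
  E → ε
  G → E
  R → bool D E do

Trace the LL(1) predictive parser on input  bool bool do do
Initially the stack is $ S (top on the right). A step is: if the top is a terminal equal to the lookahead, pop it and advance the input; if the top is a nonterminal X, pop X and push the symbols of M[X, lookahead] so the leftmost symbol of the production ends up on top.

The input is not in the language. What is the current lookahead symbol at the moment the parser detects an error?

$

      Stack                Input              Action
   1  $ S                  bool bool do do $  expand S → G do
   2  $ do G               bool bool do do $  expand G → E
   3  $ do E               bool bool do do $  expand E → R
   4  $ do R               bool bool do do $  expand R → bool D E do
   5  $ do do E D bool     bool bool do do $  match bool
   6  $ do do E D          bool do do $       expand D → ε
   7  $ do do E            bool do do $       expand E → R
   8  $ do do R            bool do do $       expand R → bool D E do
   9  $ do do do E D bool  bool do do $       match bool
  10  $ do do do E D       do do $            expand D → ε
  11  $ do do do E         do do $            expand E → ε
  12  $ do do do           do do $            match do
  13  $ do do              do $               match do
  14  $ do                 $                  error: top is terminal do but lookahead is $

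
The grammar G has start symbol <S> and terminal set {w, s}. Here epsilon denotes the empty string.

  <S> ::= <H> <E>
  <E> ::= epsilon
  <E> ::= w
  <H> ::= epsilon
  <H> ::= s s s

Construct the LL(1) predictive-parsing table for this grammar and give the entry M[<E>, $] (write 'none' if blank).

<E> ::= epsilon

FIRST(<E>) = {epsilon, w}
FIRST(<H>) = {epsilon, s}
FIRST(<S>) = {epsilon, s, w}  (via <H> <E>)
FOLLOW(<S>) includes $ since <S> is the start symbol.
FOLLOW(<S>): <S> appears on no right-hand side. Thus FOLLOW(<S>) = {$}.
FOLLOW(<E>): in <S>::=<H> <E>, the suffix after <E> is empty, so FOLLOW(<E>) ⊇ FOLLOW(<S>) = {$}. Thus FOLLOW(<E>) = {$}.
For <E> ::= epsilon: FIRST(epsilon) = {epsilon}, so it goes in M[<E>, t] for t ∈ {}; since epsilon ∈ FIRST, also for every t ∈ FOLLOW(<E>) = {$}.
For <E> ::= w: FIRST(w) = {w}, so it goes in M[<E>, t] for t ∈ {w}.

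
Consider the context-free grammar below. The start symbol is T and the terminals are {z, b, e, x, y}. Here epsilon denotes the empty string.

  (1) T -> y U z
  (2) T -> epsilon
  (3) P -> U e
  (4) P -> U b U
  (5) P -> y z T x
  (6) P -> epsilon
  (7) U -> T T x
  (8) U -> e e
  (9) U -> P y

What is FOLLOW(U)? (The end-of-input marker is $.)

{b, e, y, z}

FIRST(T): from T->y U z we get {y}; from T->epsilon we get {epsilon}. So FIRST(T) = {epsilon, y}.
FIRST(P): from P->U e we get {e, x, y}; from P->U b U we get {e, x, y}; from P->y z T x we get {y}; from P->epsilon we get {epsilon}. So FIRST(P) = {epsilon, e, x, y}.
FIRST(U): from U->T T x we get {x, y}; from U->e e we get {e}; from U->P y we get {e, x, y}. So FIRST(U) = {e, x, y}.
FOLLOW(T) includes $ since T is the start symbol.
FOLLOW(T): in P->y z T x, T is followed by x with FIRST {x}; in U->T T x (occurrence 1), T is followed by T x with FIRST {x, y}; in U->T T x (occurrence 2), T is followed by x with FIRST {x}. Thus FOLLOW(T) = {$, x, y}.
FOLLOW(P): in U->P y, P is followed by y with FIRST {y}. Thus FOLLOW(P) = {y}.
FOLLOW(U): in T->y U z, U is followed by z with FIRST {z}; in P->U e, U is followed by e with FIRST {e}; in P->U b U (occurrence 1), U is followed by b U with FIRST {b}; in P->U b U (occurrence 2), the suffix after U is empty, so FOLLOW(U) ⊇ FOLLOW(P) = {y}. Thus FOLLOW(U) = {b, e, y, z}.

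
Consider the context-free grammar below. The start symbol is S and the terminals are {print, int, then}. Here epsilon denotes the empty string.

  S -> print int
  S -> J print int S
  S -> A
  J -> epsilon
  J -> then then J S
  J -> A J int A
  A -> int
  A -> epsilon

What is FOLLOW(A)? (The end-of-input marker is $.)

{$, int, print, then}

FIRST(A): from A->int we get {int}; from A->epsilon we get {epsilon}. So FIRST(A) = {epsilon, int}.
FIRST(J): from J->epsilon we get {epsilon}; from J->then then J S we get {then}; from J->A J int A we get {int, then}. So FIRST(J) = {epsilon, int, then}.
FIRST(S): from S->print int we get {print}; from S->J print int S we get {int, print, then}; from S->A we get {epsilon, int}. So FIRST(S) = {epsilon, int, print, then}.
FOLLOW(S) includes $ since S is the start symbol.
FOLLOW(J): in S->J print int S, J is followed by print int S with FIRST {print}; in J->then then J S, J is followed by S with FIRST {epsilon, int, print, then}; in J->then then J S, the suffix after J is nullable (adds nothing new); in J->A J int A, J is followed by int A with FIRST {int}. Thus FOLLOW(J) = {int, print, then}.
FOLLOW(S): in S->J print int S, the suffix after S is empty (adds nothing new); in J->then then J S, the suffix after S is empty, so FOLLOW(S) ⊇ FOLLOW(J) = {int, print, then}. Thus FOLLOW(S) = {$, int, print, then}.
FOLLOW(A): in S->A, the suffix after A is empty, so FOLLOW(A) ⊇ FOLLOW(S) = {$, int, print, then}; in J->A J int A (occurrence 1), A is followed by J int A with FIRST {int, then}; in J->A J int A (occurrence 2), the suffix after A is empty, so FOLLOW(A) ⊇ FOLLOW(J) = {int, print, then}. Thus FOLLOW(A) = {$, int, print, then}.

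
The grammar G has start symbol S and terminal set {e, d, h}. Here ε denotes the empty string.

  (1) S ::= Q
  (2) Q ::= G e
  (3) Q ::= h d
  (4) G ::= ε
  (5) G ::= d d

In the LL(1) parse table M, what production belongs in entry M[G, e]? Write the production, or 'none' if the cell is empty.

FIRST(G): from G::=ε we get {ε}; from G::=d d we get {d}. So FIRST(G) = {ε, d}.
FIRST(Q): from Q::=G e we get {d, e}; from Q::=h d we get {h}. So FIRST(Q) = {d, e, h}.
FIRST(S): from S::=Q we get {d, e, h}. So FIRST(S) = {d, e, h}.
FOLLOW(S) includes $ since S is the start symbol.
FOLLOW(G): in Q::=G e, G is followed by e with FIRST {e}. Thus FOLLOW(G) = {e}.
For G ::= ε: FIRST(ε) = {ε}, so it goes in M[G, t] for t ∈ {}; since ε ∈ FIRST, also for every t ∈ FOLLOW(G) = {e}.
For G ::= d d: FIRST(d d) = {d}, so it goes in M[G, t] for t ∈ {d}.

G ::= ε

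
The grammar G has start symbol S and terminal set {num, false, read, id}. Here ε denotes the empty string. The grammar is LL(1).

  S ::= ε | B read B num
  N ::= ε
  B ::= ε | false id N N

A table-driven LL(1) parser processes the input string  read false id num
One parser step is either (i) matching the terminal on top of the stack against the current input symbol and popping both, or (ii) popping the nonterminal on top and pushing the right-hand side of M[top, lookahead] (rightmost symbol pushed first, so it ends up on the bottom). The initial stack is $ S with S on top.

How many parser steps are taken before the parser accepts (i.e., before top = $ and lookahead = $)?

9

     Stack               Input                Action
  1  $ S                 read false id num $  expand S ::= B read B num
  2  $ num B read B      read false id num $  expand B ::= ε
  3  $ num B read        read false id num $  match read
  4  $ num B             false id num $       expand B ::= false id N N
  5  $ num N N id false  false id num $       match false
  6  $ num N N id        id num $             match id
  7  $ num N N           num $                expand N ::= ε
  8  $ num N             num $                expand N ::= ε
  9  $ num               num $                match num
Accept reached after 9 steps.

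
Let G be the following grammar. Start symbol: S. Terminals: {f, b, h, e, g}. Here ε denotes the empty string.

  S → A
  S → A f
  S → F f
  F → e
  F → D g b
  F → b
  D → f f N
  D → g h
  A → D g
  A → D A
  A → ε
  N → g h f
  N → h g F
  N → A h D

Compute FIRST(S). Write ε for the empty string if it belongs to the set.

FIRST(D) = {f, g}
FIRST(F) = {b, e, f, g}  (via D g b)
FIRST(A) = {ε, f, g}  (via D g, D A)
FIRST(S) = {ε, b, e, f, g}  (via A, A f, F f)
FIRST(N) = {f, g, h}  (via A h D)

{ε, b, e, f, g}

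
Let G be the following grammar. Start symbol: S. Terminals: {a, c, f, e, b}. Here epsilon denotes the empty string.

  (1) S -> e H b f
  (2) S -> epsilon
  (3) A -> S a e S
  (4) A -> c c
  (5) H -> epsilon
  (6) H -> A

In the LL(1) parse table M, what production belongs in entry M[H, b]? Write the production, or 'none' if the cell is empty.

H -> epsilon

FIRST(S) = {epsilon, e}
FIRST(A) = {a, c, e}  (via S a e S)
FIRST(H) = {epsilon, a, c, e}  (via A)
FOLLOW(S) includes $ since S is the start symbol.
FOLLOW(H): in S->e H b f, H is followed by b f with FIRST {b}. Thus FOLLOW(H) = {b}.
For H -> epsilon: FIRST(epsilon) = {epsilon}, so it goes in M[H, t] for t ∈ {}; since epsilon ∈ FIRST, also for every t ∈ FOLLOW(H) = {b}.
For H -> A: FIRST(A) = {a, c, e}, so it goes in M[H, t] for t ∈ {a, c, e}.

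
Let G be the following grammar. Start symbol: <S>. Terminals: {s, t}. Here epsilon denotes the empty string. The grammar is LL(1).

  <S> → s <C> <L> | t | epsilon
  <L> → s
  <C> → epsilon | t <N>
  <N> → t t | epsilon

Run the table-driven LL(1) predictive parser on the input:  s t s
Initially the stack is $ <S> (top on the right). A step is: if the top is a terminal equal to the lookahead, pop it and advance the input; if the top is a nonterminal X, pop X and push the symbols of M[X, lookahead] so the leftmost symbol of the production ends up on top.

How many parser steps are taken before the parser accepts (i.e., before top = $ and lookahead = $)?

7

     Stack        Input    Action
  1  $ <S>        s t s $  expand <S> → s <C> <L>
  2  $ <L> <C> s  s t s $  match s
  3  $ <L> <C>    t s $    expand <C> → t <N>
  4  $ <L> <N> t  t s $    match t
  5  $ <L> <N>    s $      expand <N> → epsilon
  6  $ <L>        s $      expand <L> → s
  7  $ s          s $      match s
Accept reached after 7 steps.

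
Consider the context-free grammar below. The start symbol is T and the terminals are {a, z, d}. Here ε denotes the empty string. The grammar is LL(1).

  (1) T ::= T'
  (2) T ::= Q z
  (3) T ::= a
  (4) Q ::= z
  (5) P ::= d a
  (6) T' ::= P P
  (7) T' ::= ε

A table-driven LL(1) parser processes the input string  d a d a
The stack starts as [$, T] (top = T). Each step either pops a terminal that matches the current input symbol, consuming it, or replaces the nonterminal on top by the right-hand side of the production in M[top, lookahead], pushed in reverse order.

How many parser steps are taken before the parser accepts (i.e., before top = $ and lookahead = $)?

8

step 1: stack=$ T  input=d a d a $  — expand T ::= T'
step 2: stack=$ T'  input=d a d a $  — expand T' ::= P P
step 3: stack=$ P P  input=d a d a $  — expand P ::= d a
step 4: stack=$ P a d  input=d a d a $  — match d
step 5: stack=$ P a  input=a d a $  — match a
step 6: stack=$ P  input=d a $  — expand P ::= d a
step 7: stack=$ a d  input=d a $  — match d
step 8: stack=$ a  input=a $  — match a
Accept reached after 8 steps.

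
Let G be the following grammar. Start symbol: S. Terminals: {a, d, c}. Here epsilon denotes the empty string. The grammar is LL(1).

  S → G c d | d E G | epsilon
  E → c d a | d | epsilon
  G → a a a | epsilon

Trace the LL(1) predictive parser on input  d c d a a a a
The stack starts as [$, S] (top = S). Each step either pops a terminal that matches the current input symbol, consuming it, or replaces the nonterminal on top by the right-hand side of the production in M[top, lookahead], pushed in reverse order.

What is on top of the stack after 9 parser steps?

a

     Stack      Input            Action
  1  $ S        d c d a a a a $  expand S → d E G
  2  $ G E d    d c d a a a a $  match d
  3  $ G E      c d a a a a $    expand E → c d a
  4  $ G a d c  c d a a a a $    match c
  5  $ G a d    d a a a a $      match d
  6  $ G a      a a a a $        match a
  7  $ G        a a a $          expand G → a a a
  8  $ a a a    a a a $          match a
  9  $ a a      a a $            match a
Stack after step 9: $ a (top = a).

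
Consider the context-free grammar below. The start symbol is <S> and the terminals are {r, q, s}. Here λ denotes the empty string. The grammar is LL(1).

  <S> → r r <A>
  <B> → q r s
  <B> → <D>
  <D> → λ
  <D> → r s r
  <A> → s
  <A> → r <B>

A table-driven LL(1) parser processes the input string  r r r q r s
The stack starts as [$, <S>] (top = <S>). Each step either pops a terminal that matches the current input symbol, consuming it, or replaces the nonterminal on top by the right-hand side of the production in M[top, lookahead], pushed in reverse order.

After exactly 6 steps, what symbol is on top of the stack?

step 1: stack=$ <S>  input=r r r q r s $  — expand <S> → r r <A>
step 2: stack=$ <A> r r  input=r r r q r s $  — match r
step 3: stack=$ <A> r  input=r r q r s $  — match r
step 4: stack=$ <A>  input=r q r s $  — expand <A> → r <B>
step 5: stack=$ <B> r  input=r q r s $  — match r
step 6: stack=$ <B>  input=q r s $  — expand <B> → q r s
Stack after step 6: $ s r q (top = q).

q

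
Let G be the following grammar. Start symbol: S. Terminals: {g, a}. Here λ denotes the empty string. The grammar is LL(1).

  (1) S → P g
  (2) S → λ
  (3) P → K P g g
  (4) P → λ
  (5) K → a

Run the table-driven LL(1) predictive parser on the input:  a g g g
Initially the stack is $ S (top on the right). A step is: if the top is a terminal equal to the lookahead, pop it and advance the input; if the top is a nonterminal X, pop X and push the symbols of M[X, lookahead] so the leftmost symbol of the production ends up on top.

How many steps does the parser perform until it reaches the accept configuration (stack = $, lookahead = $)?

step 1: stack=$ S  input=a g g g $  — expand S → P g
step 2: stack=$ g P  input=a g g g $  — expand P → K P g g
step 3: stack=$ g g g P K  input=a g g g $  — expand K → a
step 4: stack=$ g g g P a  input=a g g g $  — match a
step 5: stack=$ g g g P  input=g g g $  — expand P → λ
step 6: stack=$ g g g  input=g g g $  — match g
step 7: stack=$ g g  input=g g $  — match g
step 8: stack=$ g  input=g $  — match g
Accept reached after 8 steps.

8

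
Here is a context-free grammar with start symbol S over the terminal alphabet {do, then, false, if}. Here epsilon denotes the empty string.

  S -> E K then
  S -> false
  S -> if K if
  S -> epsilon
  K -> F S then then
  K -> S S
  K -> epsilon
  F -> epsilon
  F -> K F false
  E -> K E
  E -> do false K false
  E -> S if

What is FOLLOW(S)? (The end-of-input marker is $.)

FIRST(S) = {epsilon, do, false, if, then}  (via E K then)
FIRST(K) = {epsilon, do, false, if, then}  (via F S then then, S S)
FIRST(F) = {epsilon, do, false, if, then}  (via K F false)
FIRST(E) = {do, false, if, then}  (via K E, S if)
FOLLOW(S) includes $ since S is the start symbol.
FOLLOW(K): in S->E K then, K is followed by then with FIRST {then}; in S->if K if, K is followed by if with FIRST {if}; in F->K F false, K is followed by F false with FIRST {do, false, if, then}; in E->K E, K is followed by E with FIRST {do, false, if, then}; in E->do false K false, K is followed by false with FIRST {false}. Thus FOLLOW(K) = {do, false, if, then}.
FOLLOW(S): in K->F S then then, S is followed by then then with FIRST {then}; in K->S S (occurrence 1), S is followed by S with FIRST {epsilon, do, false, if, then}; in K->S S (occurrence 1), the suffix after S is nullable, so FOLLOW(S) ⊇ FOLLOW(K) = {do, false, if, then}; in K->S S (occurrence 2), the suffix after S is empty, so FOLLOW(S) ⊇ FOLLOW(K) = {do, false, if, then}; in E->S if, S is followed by if with FIRST {if}. Thus FOLLOW(S) = {$, do, false, if, then}.
FOLLOW(F): in K->F S then then, F is followed by S then then with FIRST {do, false, if, then}; in F->K F false, F is followed by false with FIRST {false}. Thus FOLLOW(F) = {do, false, if, then}.
FOLLOW(E): in S->E K then, E is followed by K then with FIRST {do, false, if, then}; in E->K E, the suffix after E is empty (adds nothing new). Thus FOLLOW(E) = {do, false, if, then}.

{$, do, false, if, then}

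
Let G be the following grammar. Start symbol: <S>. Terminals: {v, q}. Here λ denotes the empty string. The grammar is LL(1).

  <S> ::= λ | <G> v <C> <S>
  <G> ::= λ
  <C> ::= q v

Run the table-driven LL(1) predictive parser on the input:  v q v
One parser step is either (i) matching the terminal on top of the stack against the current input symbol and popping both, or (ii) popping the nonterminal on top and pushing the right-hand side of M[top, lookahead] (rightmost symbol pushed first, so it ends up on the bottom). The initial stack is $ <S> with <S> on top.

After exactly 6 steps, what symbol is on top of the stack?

     Stack            Input    Action
  1  $ <S>            v q v $  expand <S> ::= <G> v <C> <S>
  2  $ <S> <C> v <G>  v q v $  expand <G> ::= λ
  3  $ <S> <C> v      v q v $  match v
  4  $ <S> <C>        q v $    expand <C> ::= q v
  5  $ <S> v q        q v $    match q
  6  $ <S> v          v $      match v
Stack after step 6: $ <S> (top = <S>).

<S>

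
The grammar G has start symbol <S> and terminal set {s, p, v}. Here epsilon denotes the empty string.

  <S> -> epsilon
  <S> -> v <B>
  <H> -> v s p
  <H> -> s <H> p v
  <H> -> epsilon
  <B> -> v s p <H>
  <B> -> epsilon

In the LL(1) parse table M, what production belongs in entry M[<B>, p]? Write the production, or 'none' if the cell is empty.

FIRST(<S>) = {epsilon, v}
FIRST(<H>) = {epsilon, s, v}
FIRST(<B>) = {epsilon, v}
FOLLOW(<S>) includes $ since <S> is the start symbol.
FOLLOW(<S>): <S> appears on no right-hand side. Thus FOLLOW(<S>) = {$}.
FOLLOW(<B>): in <S>->v <B>, the suffix after <B> is empty, so FOLLOW(<B>) ⊇ FOLLOW(<S>) = {$}. Thus FOLLOW(<B>) = {$}.
For <B> -> v s p <H>: FIRST(v s p <H>) = {v}, so it goes in M[<B>, t] for t ∈ {v}.
For <B> -> epsilon: FIRST(epsilon) = {epsilon}, so it goes in M[<B>, t] for t ∈ {}; since epsilon ∈ FIRST, also for every t ∈ FOLLOW(<B>) = {$}.
None of these place a production in M[<B>, p].

none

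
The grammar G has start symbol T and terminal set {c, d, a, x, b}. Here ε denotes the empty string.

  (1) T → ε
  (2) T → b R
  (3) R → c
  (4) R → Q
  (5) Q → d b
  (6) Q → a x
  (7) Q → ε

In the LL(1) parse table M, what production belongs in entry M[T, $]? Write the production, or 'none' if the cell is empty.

T → ε

FIRST(T): from T→ε we get {ε}; from T→b R we get {b}. So FIRST(T) = {ε, b}.
FIRST(Q): from Q→d b we get {d}; from Q→a x we get {a}; from Q→ε we get {ε}. So FIRST(Q) = {ε, a, d}.
FIRST(R): from R→c we get {c}; from R→Q we get {ε, a, d}. So FIRST(R) = {ε, a, c, d}.
FOLLOW(T) includes $ since T is the start symbol.
FOLLOW(T): T appears on no right-hand side. Thus FOLLOW(T) = {$}.
For T → ε: FIRST(ε) = {ε}, so it goes in M[T, t] for t ∈ {}; since ε ∈ FIRST, also for every t ∈ FOLLOW(T) = {$}.
For T → b R: FIRST(b R) = {b}, so it goes in M[T, t] for t ∈ {b}.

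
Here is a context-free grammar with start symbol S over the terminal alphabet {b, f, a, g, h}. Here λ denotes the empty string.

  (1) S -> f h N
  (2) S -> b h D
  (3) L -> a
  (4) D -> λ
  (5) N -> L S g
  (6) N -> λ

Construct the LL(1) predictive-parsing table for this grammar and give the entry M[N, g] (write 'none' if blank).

N -> λ

FIRST(S): from S->f h N we get {f}; from S->b h D we get {b}. So FIRST(S) = {b, f}.
FIRST(L): from L->a we get {a}. So FIRST(L) = {a}.
FIRST(D): from D->λ we get {λ}. So FIRST(D) = {λ}.
FIRST(N): from N->L S g we get {a}; from N->λ we get {λ}. So FIRST(N) = {λ, a}.
FOLLOW(S) includes $ since S is the start symbol.
FOLLOW(S): in N->L S g, S is followed by g with FIRST {g}. Thus FOLLOW(S) = {$, g}.
FOLLOW(N): in S->f h N, the suffix after N is empty, so FOLLOW(N) ⊇ FOLLOW(S) = {$, g}. Thus FOLLOW(N) = {$, g}.
For N -> L S g: FIRST(L S g) = {a}, so it goes in M[N, t] for t ∈ {a}.
For N -> λ: FIRST(λ) = {λ}, so it goes in M[N, t] for t ∈ {}; since λ ∈ FIRST, also for every t ∈ FOLLOW(N) = {$, g}.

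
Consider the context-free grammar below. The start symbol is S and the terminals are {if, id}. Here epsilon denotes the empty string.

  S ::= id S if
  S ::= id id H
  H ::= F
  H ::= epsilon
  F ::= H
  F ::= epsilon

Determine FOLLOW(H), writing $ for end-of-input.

FIRST(S) = {id}
FIRST(H) = {epsilon}  (via F)
FIRST(F) = {epsilon}  (via H)
FOLLOW(S) includes $ since S is the start symbol.
FOLLOW(S): in S::=id S if, S is followed by if with FIRST {if}. Thus FOLLOW(S) = {$, if}.
FOLLOW(H): in S::=id id H, the suffix after H is empty, so FOLLOW(H) ⊇ FOLLOW(S) = {$, if}; in F::=H, the suffix after H is empty, so FOLLOW(H) ⊇ FOLLOW(F) = {$, if}. Thus FOLLOW(H) = {$, if}.
FOLLOW(F): in H::=F, the suffix after F is empty, so FOLLOW(F) ⊇ FOLLOW(H) = {$, if}. Thus FOLLOW(F) = {$, if}.

{$, if}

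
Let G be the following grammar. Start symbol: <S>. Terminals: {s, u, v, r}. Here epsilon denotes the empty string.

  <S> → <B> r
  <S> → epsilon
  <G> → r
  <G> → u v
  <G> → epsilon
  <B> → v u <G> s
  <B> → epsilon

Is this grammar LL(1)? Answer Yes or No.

Yes

FIRST(<S>) = {epsilon, r, v}
FIRST(<G>) = {epsilon, r, u}
FIRST(<B>) = {epsilon, v}
FOLLOW(<S>) = {$}
FOLLOW(<G>) = {s}
FOLLOW(<B>) = {r}
Each cell of M receives at most one production.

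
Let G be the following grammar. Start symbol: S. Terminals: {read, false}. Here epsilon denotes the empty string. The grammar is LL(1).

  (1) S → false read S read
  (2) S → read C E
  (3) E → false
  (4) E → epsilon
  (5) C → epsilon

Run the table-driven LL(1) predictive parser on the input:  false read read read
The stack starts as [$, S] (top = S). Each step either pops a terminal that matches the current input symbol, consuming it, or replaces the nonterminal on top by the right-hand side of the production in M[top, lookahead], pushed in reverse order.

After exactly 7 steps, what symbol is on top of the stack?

read

     Stack                Input                   Action
  1  $ S                  false read read read $  expand S → false read S read
  2  $ read S read false  false read read read $  match false
  3  $ read S read        read read read $        match read
  4  $ read S             read read $             expand S → read C E
  5  $ read E C read      read read $             match read
  6  $ read E C           read $                  expand C → epsilon
  7  $ read E             read $                  expand E → epsilon
Stack after step 7: $ read (top = read).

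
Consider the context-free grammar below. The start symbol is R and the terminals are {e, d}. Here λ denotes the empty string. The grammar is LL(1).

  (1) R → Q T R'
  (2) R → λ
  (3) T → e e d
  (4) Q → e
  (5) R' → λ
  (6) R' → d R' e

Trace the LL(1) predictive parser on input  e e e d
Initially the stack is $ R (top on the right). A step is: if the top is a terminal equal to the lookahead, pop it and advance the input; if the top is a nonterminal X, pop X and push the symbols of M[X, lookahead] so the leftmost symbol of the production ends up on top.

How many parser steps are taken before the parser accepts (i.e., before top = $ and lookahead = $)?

8

step 1: stack=$ R  input=e e e d $  — expand R → Q T R'
step 2: stack=$ R' T Q  input=e e e d $  — expand Q → e
step 3: stack=$ R' T e  input=e e e d $  — match e
step 4: stack=$ R' T  input=e e d $  — expand T → e e d
step 5: stack=$ R' d e e  input=e e d $  — match e
step 6: stack=$ R' d e  input=e d $  — match e
step 7: stack=$ R' d  input=d $  — match d
step 8: stack=$ R'  input=$  — expand R' → λ
Accept reached after 8 steps.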